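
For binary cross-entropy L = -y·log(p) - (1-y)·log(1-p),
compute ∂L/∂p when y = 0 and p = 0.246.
∂L/∂p = 1.326

∂L/∂p = -y/p + (1-y)/(1-p) = 0 + 1/0.754 = 1.326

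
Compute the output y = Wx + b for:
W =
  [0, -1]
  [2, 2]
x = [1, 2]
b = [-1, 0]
y = [-3, 6]

Wx = [0×1 + -1×2, 2×1 + 2×2]
   = [-2, 6]
y = Wx + b = [-2 + -1, 6 + 0] = [-3, 6]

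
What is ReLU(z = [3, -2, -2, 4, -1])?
h = [3, 0, 0, 4, 0]

ReLU applied element-wise: max(0,3)=3, max(0,-2)=0, max(0,-2)=0, max(0,4)=4, max(0,-1)=0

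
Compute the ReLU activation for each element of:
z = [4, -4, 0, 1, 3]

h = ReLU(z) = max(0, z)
h = [4, 0, 0, 1, 3]

ReLU applied element-wise: max(0,4)=4, max(0,-4)=0, max(0,0)=0, max(0,1)=1, max(0,3)=3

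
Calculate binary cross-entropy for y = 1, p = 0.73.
L = 0.3147

L = -1·log(0.73) - 0·log(0.27) = -log(0.73) = 0.3147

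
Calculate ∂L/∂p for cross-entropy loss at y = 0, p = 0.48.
∂L/∂p = 1.923

∂L/∂p = -y/p + (1-y)/(1-p) = 0 + 1/0.52 = 1.923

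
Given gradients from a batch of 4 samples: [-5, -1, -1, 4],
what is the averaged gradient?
Average gradient = -0.75

Average = (1/4)(-5 + -1 + -1 + 4) = -3/4 = -0.75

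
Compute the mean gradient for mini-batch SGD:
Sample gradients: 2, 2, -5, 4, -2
Average gradient = 0.2

Average = (1/5)(2 + 2 + -5 + 4 + -2) = 1/5 = 0.2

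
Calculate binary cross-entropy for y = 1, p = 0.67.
L = 0.4005

L = -1·log(0.67) - 0·log(0.33) = -log(0.67) = 0.4005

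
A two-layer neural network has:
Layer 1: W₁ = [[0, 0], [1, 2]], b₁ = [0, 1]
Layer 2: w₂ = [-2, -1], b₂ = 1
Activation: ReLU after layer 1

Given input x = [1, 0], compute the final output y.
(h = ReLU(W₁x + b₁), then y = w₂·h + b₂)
y = -1

Layer 1 pre-activation: z₁ = [0, 2]
After ReLU: h = [0, 2]
Layer 2 output: y = -2×0 + -1×2 + 1 = -1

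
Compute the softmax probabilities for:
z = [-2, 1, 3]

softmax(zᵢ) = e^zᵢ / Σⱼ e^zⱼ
p = [0.0059, 0.1185, 0.8756]

exp(z) = [0.1353, 2.718, 20.09]
Sum = 22.94
p = [0.0059, 0.1185, 0.8756]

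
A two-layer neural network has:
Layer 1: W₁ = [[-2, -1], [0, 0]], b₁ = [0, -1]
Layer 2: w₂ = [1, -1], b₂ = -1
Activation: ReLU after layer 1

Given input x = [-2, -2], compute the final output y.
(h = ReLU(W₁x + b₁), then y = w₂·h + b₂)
y = 5

Layer 1 pre-activation: z₁ = [6, -1]
After ReLU: h = [6, 0]
Layer 2 output: y = 1×6 + -1×0 + -1 = 5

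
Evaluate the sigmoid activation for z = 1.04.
0.7389

sigmoid(1.04) = 1/(1 + e^(-1.04)) = 1/(1 + 0.3535) = 0.7389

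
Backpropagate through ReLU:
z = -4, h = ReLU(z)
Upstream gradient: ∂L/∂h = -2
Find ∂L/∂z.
∂L/∂z = 0

h = ReLU(-4) = 0
Since z < 0: ∂h/∂z = 0
∂L/∂z = ∂L/∂h · ∂h/∂z = -2 × 0 = 0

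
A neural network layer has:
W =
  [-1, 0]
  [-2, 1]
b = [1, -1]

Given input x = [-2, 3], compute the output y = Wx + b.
y = [3, 6]

Wx = [-1×-2 + 0×3, -2×-2 + 1×3]
   = [2, 7]
y = Wx + b = [2 + 1, 7 + -1] = [3, 6]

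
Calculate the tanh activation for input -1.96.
-0.9611

tanh(-1.96) = (e^(-1.96) - e^(1.96))/(e^(-1.96) + e^(1.96)) = -0.9611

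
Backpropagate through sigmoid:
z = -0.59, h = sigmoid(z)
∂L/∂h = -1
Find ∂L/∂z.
∂L/∂z = -0.2294

σ(-0.59) = 0.3566
σ'(-0.59) = σ(-0.59)(1 - σ(-0.59)) = 0.3566 × 0.6434 = 0.2294
∂L/∂z = ∂L/∂h · σ'(z) = -1 × 0.2294 = -0.2294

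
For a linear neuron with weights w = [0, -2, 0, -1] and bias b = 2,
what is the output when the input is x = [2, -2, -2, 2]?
y = 4

y = (0)(2) + (-2)(-2) + (0)(-2) + (-1)(2) + 2 = 4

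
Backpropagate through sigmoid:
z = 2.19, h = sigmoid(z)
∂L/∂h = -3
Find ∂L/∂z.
∂L/∂z = -0.2716

σ(2.19) = 0.8993
σ'(2.19) = σ(2.19)(1 - σ(2.19)) = 0.8993 × 0.1007 = 0.09052
∂L/∂z = ∂L/∂h · σ'(z) = -3 × 0.09052 = -0.2716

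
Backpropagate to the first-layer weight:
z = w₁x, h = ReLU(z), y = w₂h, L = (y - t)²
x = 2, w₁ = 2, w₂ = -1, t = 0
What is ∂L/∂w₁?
∂L/∂w₁ = 16

Forward pass:
z = w₁x = 2×2 = 4
h = ReLU(4) = 4
y = w₂h = -1×4 = -4

Backward pass:
∂L/∂y = 2(y - t) = 2(-4 - 0) = -8
∂y/∂h = w₂ = -1
∂h/∂z = 1 (ReLU derivative)
∂z/∂w₁ = x = 2

∂L/∂w₁ = -8 × -1 × 1 × 2 = 16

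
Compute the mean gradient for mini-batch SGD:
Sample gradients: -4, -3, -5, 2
Average gradient = -2.5

Average = (1/4)(-4 + -3 + -5 + 2) = -10/4 = -2.5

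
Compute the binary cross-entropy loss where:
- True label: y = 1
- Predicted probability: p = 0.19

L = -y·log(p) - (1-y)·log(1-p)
L = 1.661

L = -1·log(0.19) - 0·log(0.81) = -log(0.19) = 1.661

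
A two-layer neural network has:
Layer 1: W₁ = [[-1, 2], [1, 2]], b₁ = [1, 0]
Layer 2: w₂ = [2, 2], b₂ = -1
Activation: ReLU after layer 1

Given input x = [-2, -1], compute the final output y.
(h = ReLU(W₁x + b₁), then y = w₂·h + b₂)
y = 1

Layer 1 pre-activation: z₁ = [1, -4]
After ReLU: h = [1, 0]
Layer 2 output: y = 2×1 + 2×0 + -1 = 1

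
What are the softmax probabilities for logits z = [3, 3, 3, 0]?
p = [0.3279, 0.3279, 0.3279, 0.0163]

exp(z) = [20.09, 20.09, 20.09, 1]
Sum = 61.26
p = [0.3279, 0.3279, 0.3279, 0.0163]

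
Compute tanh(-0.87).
-0.7014

tanh(-0.87) = (e^(-0.87) - e^(0.87))/(e^(-0.87) + e^(0.87)) = -0.7014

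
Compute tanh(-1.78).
-0.9447

tanh(-1.78) = (e^(-1.78) - e^(1.78))/(e^(-1.78) + e^(1.78)) = -0.9447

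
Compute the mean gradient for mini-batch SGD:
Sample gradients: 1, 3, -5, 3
Average gradient = 0.5

Average = (1/4)(1 + 3 + -5 + 3) = 2/4 = 0.5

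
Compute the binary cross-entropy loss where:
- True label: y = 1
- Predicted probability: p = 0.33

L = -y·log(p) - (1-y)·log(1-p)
L = 1.109

L = -1·log(0.33) - 0·log(0.67) = -log(0.33) = 1.109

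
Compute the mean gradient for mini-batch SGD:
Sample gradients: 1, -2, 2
Average gradient = 0.3333

Average = (1/3)(1 + -2 + 2) = 1/3 = 0.3333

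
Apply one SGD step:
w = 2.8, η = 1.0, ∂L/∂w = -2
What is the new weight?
w_new = 4.8

w_new = w - η·∂L/∂w = 2.8 - 1.0×(-2) = 2.8 - (-2) = 4.8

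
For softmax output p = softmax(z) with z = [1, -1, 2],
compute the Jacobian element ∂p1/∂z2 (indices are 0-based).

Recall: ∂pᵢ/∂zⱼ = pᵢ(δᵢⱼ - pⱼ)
∂p1/∂z2 = -0.02477

p = softmax(z) = [0.2595, 0.03512, 0.7054]
p1 = 0.03512, p2 = 0.7054

∂p1/∂z2 = -p1 × p2 = -0.03512 × 0.7054 = -0.02477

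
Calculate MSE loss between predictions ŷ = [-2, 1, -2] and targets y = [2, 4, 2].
MSE = 13.67

MSE = (1/3)((-2-2)² + (1-4)² + (-2-2)²) = (1/3)(16 + 9 + 16) = 13.67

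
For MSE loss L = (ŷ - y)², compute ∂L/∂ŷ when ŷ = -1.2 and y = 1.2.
∂L/∂ŷ = -4.8

∂L/∂ŷ = 2(ŷ - y) = 2(-1.2 - 1.2) = 2(-2.4) = -4.8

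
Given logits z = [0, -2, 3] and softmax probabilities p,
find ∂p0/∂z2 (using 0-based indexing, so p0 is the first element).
∂p0/∂z2 = -0.0446

p = softmax(z) = [0.04712, 0.006377, 0.9465]
p0 = 0.04712, p2 = 0.9465

∂p0/∂z2 = -p0 × p2 = -0.04712 × 0.9465 = -0.0446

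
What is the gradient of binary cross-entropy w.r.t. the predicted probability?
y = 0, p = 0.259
∂L/∂p = 1.35

∂L/∂p = -y/p + (1-y)/(1-p) = 0 + 1/0.741 = 1.35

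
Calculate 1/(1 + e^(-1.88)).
0.8676

sigmoid(1.88) = 1/(1 + e^(-1.88)) = 1/(1 + 0.1526) = 0.8676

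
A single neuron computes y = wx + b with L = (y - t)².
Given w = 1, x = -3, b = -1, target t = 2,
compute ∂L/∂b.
∂L/∂b = -12

y = wx + b = (1)(-3) + -1 = -4
∂L/∂y = 2(y - t) = 2(-4 - 2) = -12
∂y/∂b = 1
∂L/∂b = ∂L/∂y · ∂y/∂b = -12 × 1 = -12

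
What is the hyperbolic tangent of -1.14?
-0.8144

tanh(-1.14) = (e^(-1.14) - e^(1.14))/(e^(-1.14) + e^(1.14)) = -0.8144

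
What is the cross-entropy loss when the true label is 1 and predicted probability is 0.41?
L = 0.8916

L = -1·log(0.41) - 0·log(0.59) = -log(0.41) = 0.8916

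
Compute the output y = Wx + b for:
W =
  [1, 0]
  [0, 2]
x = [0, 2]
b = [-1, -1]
y = [-1, 3]

Wx = [1×0 + 0×2, 0×0 + 2×2]
   = [0, 4]
y = Wx + b = [0 + -1, 4 + -1] = [-1, 3]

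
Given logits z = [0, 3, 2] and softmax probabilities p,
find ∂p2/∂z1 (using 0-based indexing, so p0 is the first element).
∂p2/∂z1 = -0.183

p = softmax(z) = [0.03512, 0.7054, 0.2595]
p2 = 0.2595, p1 = 0.7054

∂p2/∂z1 = -p2 × p1 = -0.2595 × 0.7054 = -0.183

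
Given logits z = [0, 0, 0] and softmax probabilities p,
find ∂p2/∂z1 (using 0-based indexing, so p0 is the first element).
∂p2/∂z1 = -0.1111

p = softmax(z) = [0.3333, 0.3333, 0.3333]
p2 = 0.3333, p1 = 0.3333

∂p2/∂z1 = -p2 × p1 = -0.3333 × 0.3333 = -0.1111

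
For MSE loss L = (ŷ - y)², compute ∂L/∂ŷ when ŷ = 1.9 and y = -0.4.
∂L/∂ŷ = 4.6

∂L/∂ŷ = 2(ŷ - y) = 2(1.9 - -0.4) = 2(2.3) = 4.6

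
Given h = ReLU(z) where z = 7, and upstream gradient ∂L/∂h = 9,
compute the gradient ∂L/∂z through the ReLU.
∂L/∂z = 9

h = ReLU(7) = 7
Since z > 0: ∂h/∂z = 1
∂L/∂z = ∂L/∂h · ∂h/∂z = 9 × 1 = 9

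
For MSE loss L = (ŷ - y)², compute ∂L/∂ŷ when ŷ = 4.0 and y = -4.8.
∂L/∂ŷ = 17.6

∂L/∂ŷ = 2(ŷ - y) = 2(4.0 - -4.8) = 2(8.8) = 17.6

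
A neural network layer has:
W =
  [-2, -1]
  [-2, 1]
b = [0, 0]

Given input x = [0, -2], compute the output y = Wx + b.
y = [2, -2]

Wx = [-2×0 + -1×-2, -2×0 + 1×-2]
   = [2, -2]
y = Wx + b = [2 + 0, -2 + 0] = [2, -2]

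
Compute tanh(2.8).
0.9926

tanh(2.8) = (e^(2.8) - e^(-2.8))/(e^(2.8) + e^(-2.8)) = 0.9926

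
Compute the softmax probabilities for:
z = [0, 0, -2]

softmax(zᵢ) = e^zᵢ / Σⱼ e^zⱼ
p = [0.4683, 0.4683, 0.0634]

exp(z) = [1, 1, 0.1353]
Sum = 2.135
p = [0.4683, 0.4683, 0.0634]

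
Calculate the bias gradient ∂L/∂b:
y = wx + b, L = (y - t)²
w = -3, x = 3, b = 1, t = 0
∂L/∂b = -16

y = wx + b = (-3)(3) + 1 = -8
∂L/∂y = 2(y - t) = 2(-8 - 0) = -16
∂y/∂b = 1
∂L/∂b = ∂L/∂y · ∂y/∂b = -16 × 1 = -16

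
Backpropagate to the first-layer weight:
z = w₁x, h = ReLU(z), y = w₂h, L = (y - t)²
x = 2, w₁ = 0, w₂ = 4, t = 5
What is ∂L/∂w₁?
∂L/∂w₁ = 0

Forward pass:
z = w₁x = 0×2 = 0
h = ReLU(0) = 0
y = w₂h = 4×0 = 0

Backward pass:
∂L/∂y = 2(y - t) = 2(0 - 5) = -10
∂y/∂h = w₂ = 4
∂h/∂z = 0 (ReLU derivative)
∂z/∂w₁ = x = 2

∂L/∂w₁ = -10 × 4 × 0 × 2 = 0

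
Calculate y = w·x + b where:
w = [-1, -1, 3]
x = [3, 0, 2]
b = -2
y = 1

y = (-1)(3) + (-1)(0) + (3)(2) + -2 = 1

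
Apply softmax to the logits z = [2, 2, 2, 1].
p = [0.2969, 0.2969, 0.2969, 0.1092]

exp(z) = [7.389, 7.389, 7.389, 2.718]
Sum = 24.89
p = [0.2969, 0.2969, 0.2969, 0.1092]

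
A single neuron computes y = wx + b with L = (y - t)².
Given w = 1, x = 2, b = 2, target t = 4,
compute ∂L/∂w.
∂L/∂w = 0

y = wx + b = (1)(2) + 2 = 4
∂L/∂y = 2(y - t) = 2(4 - 4) = 0
∂y/∂w = x = 2
∂L/∂w = ∂L/∂y · ∂y/∂w = 0 × 2 = 0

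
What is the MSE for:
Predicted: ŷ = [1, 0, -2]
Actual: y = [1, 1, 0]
MSE = 1.667

MSE = (1/3)((1-1)² + (0-1)² + (-2-0)²) = (1/3)(0 + 1 + 4) = 1.667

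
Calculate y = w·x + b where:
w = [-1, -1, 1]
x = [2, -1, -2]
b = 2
y = -1

y = (-1)(2) + (-1)(-1) + (1)(-2) + 2 = -1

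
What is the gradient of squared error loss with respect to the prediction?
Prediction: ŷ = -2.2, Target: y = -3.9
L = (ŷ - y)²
∂L/∂ŷ = 3.4

∂L/∂ŷ = 2(ŷ - y) = 2(-2.2 - -3.9) = 2(1.7) = 3.4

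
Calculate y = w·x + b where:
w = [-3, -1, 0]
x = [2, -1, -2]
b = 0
y = -5

y = (-3)(2) + (-1)(-1) + (0)(-2) + 0 = -5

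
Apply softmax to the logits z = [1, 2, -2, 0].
p = [0.2418, 0.6572, 0.012, 0.0889]

exp(z) = [2.718, 7.389, 0.1353, 1]
Sum = 11.24
p = [0.2418, 0.6572, 0.012, 0.0889]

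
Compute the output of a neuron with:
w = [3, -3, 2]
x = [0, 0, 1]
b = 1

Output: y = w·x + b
y = 3

y = (3)(0) + (-3)(0) + (2)(1) + 1 = 3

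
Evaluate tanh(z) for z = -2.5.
-0.9866

tanh(-2.5) = (e^(-2.5) - e^(2.5))/(e^(-2.5) + e^(2.5)) = -0.9866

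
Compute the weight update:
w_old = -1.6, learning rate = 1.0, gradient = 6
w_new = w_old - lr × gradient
w_new = -7.6

w_new = w - η·∂L/∂w = -1.6 - 1.0×(6) = -1.6 - (6) = -7.6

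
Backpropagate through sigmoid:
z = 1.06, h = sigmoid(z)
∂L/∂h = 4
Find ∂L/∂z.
∂L/∂z = 0.7644

σ(1.06) = 0.7427
σ'(1.06) = σ(1.06)(1 - σ(1.06)) = 0.7427 × 0.2573 = 0.1911
∂L/∂z = ∂L/∂h · σ'(z) = 4 × 0.1911 = 0.7644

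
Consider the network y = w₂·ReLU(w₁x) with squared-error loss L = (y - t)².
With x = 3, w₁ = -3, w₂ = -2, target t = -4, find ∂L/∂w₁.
∂L/∂w₁ = 0

Forward pass:
z = w₁x = -3×3 = -9
h = ReLU(-9) = 0
y = w₂h = -2×0 = 0

Backward pass:
∂L/∂y = 2(y - t) = 2(0 - -4) = 8
∂y/∂h = w₂ = -2
∂h/∂z = 0 (ReLU derivative)
∂z/∂w₁ = x = 3

∂L/∂w₁ = 8 × -2 × 0 × 3 = 0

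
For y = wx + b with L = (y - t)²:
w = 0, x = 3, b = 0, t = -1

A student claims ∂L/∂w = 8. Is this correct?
Incorrect

y = (0)(3) + 0 = 0
∂L/∂y = 2(y - t) = 2(0 - -1) = 2
∂y/∂w = x = 3
∂L/∂w = 2 × 3 = 6

Claimed value: 8
Incorrect: The correct gradient is 6.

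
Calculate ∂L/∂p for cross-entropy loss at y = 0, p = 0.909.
∂L/∂p = 10.99

∂L/∂p = -y/p + (1-y)/(1-p) = 0 + 1/0.091 = 10.99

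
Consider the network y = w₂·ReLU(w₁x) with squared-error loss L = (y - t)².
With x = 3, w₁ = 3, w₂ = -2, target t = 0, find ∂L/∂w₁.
∂L/∂w₁ = 216

Forward pass:
z = w₁x = 3×3 = 9
h = ReLU(9) = 9
y = w₂h = -2×9 = -18

Backward pass:
∂L/∂y = 2(y - t) = 2(-18 - 0) = -36
∂y/∂h = w₂ = -2
∂h/∂z = 1 (ReLU derivative)
∂z/∂w₁ = x = 3

∂L/∂w₁ = -36 × -2 × 1 × 3 = 216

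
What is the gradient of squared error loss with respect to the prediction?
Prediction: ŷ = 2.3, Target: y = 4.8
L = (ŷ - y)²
∂L/∂ŷ = -5.0

∂L/∂ŷ = 2(ŷ - y) = 2(2.3 - 4.8) = 2(-2.5) = -5.0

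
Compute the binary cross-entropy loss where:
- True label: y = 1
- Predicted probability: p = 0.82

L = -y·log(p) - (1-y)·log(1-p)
L = 0.1985

L = -1·log(0.82) - 0·log(0.18) = -log(0.82) = 0.1985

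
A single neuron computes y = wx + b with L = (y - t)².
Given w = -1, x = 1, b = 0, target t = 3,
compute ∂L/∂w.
∂L/∂w = -8

y = wx + b = (-1)(1) + 0 = -1
∂L/∂y = 2(y - t) = 2(-1 - 3) = -8
∂y/∂w = x = 1
∂L/∂w = ∂L/∂y · ∂y/∂w = -8 × 1 = -8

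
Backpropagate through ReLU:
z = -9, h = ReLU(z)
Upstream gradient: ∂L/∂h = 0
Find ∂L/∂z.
∂L/∂z = 0

h = ReLU(-9) = 0
Since z < 0: ∂h/∂z = 0
∂L/∂z = ∂L/∂h · ∂h/∂z = 0 × 0 = 0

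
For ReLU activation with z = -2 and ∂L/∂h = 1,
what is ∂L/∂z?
∂L/∂z = 0

h = ReLU(-2) = 0
Since z < 0: ∂h/∂z = 0
∂L/∂z = ∂L/∂h · ∂h/∂z = 1 × 0 = 0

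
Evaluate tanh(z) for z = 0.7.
0.6044

tanh(0.7) = (e^(0.7) - e^(-0.7))/(e^(0.7) + e^(-0.7)) = 0.6044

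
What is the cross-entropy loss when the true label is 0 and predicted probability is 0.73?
L = 1.309

L = -0·log(0.73) - 1·log(0.27) = -log(0.27) = 1.309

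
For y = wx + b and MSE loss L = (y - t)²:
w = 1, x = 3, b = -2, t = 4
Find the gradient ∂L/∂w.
∂L/∂w = -18

y = wx + b = (1)(3) + -2 = 1
∂L/∂y = 2(y - t) = 2(1 - 4) = -6
∂y/∂w = x = 3
∂L/∂w = ∂L/∂y · ∂y/∂w = -6 × 3 = -18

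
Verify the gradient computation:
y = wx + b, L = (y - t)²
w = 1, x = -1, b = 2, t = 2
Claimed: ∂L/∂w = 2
Correct

y = (1)(-1) + 2 = 1
∂L/∂y = 2(y - t) = 2(1 - 2) = -2
∂y/∂w = x = -1
∂L/∂w = -2 × -1 = 2

Claimed value: 2
Correct: The correct gradient is 2.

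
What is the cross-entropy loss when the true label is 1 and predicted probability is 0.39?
L = 0.9416

L = -1·log(0.39) - 0·log(0.61) = -log(0.39) = 0.9416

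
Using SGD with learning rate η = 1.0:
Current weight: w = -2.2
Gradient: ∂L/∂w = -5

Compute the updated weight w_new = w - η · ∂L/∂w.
w_new = 2.8

w_new = w - η·∂L/∂w = -2.2 - 1.0×(-5) = -2.2 - (-5) = 2.8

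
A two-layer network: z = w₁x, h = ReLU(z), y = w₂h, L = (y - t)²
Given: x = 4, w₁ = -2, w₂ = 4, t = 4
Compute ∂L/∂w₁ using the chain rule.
∂L/∂w₁ = 0

Forward pass:
z = w₁x = -2×4 = -8
h = ReLU(-8) = 0
y = w₂h = 4×0 = 0

Backward pass:
∂L/∂y = 2(y - t) = 2(0 - 4) = -8
∂y/∂h = w₂ = 4
∂h/∂z = 0 (ReLU derivative)
∂z/∂w₁ = x = 4

∂L/∂w₁ = -8 × 4 × 0 × 4 = 0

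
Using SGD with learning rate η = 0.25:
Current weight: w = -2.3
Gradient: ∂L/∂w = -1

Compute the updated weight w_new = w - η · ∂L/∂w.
w_new = -2.05

w_new = w - η·∂L/∂w = -2.3 - 0.25×(-1) = -2.3 - (-0.25) = -2.05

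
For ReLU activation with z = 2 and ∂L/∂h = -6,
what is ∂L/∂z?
∂L/∂z = -6

h = ReLU(2) = 2
Since z > 0: ∂h/∂z = 1
∂L/∂z = ∂L/∂h · ∂h/∂z = -6 × 1 = -6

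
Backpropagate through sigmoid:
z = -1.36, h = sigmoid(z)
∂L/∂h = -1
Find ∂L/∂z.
∂L/∂z = -0.1625

σ(-1.36) = 0.2042
σ'(-1.36) = σ(-1.36)(1 - σ(-1.36)) = 0.2042 × 0.7958 = 0.1625
∂L/∂z = ∂L/∂h · σ'(z) = -1 × 0.1625 = -0.1625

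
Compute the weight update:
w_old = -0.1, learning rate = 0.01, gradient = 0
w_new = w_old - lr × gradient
w_new = -0.1

w_new = w - η·∂L/∂w = -0.1 - 0.01×(0) = -0.1 - (0) = -0.1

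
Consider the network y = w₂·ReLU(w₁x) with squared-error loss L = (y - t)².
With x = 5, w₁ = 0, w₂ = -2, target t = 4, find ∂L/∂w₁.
∂L/∂w₁ = 0

Forward pass:
z = w₁x = 0×5 = 0
h = ReLU(0) = 0
y = w₂h = -2×0 = 0

Backward pass:
∂L/∂y = 2(y - t) = 2(0 - 4) = -8
∂y/∂h = w₂ = -2
∂h/∂z = 0 (ReLU derivative)
∂z/∂w₁ = x = 5

∂L/∂w₁ = -8 × -2 × 0 × 5 = 0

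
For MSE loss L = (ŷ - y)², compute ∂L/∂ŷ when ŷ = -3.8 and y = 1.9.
∂L/∂ŷ = -11.4

∂L/∂ŷ = 2(ŷ - y) = 2(-3.8 - 1.9) = 2(-5.7) = -11.4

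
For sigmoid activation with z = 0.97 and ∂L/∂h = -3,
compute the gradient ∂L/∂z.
∂L/∂z = -0.598

σ(0.97) = 0.7251
σ'(0.97) = σ(0.97)(1 - σ(0.97)) = 0.7251 × 0.2749 = 0.1993
∂L/∂z = ∂L/∂h · σ'(z) = -3 × 0.1993 = -0.598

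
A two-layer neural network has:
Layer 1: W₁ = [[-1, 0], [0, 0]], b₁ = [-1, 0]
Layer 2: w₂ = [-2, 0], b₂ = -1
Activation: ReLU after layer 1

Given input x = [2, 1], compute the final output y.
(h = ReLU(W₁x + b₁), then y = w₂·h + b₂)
y = -1

Layer 1 pre-activation: z₁ = [-3, 0]
After ReLU: h = [0, 0]
Layer 2 output: y = -2×0 + 0×0 + -1 = -1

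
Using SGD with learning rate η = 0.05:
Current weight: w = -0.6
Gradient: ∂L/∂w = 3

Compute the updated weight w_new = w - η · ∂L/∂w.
w_new = -0.75

w_new = w - η·∂L/∂w = -0.6 - 0.05×(3) = -0.6 - (0.15) = -0.75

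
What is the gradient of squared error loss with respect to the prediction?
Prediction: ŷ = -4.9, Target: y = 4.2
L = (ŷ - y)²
∂L/∂ŷ = -18.2

∂L/∂ŷ = 2(ŷ - y) = 2(-4.9 - 4.2) = 2(-9.1) = -18.2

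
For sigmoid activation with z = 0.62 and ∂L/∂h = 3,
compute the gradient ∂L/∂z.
∂L/∂z = 0.6823

σ(0.62) = 0.6502
σ'(0.62) = σ(0.62)(1 - σ(0.62)) = 0.6502 × 0.3498 = 0.2274
∂L/∂z = ∂L/∂h · σ'(z) = 3 × 0.2274 = 0.6823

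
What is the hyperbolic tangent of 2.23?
0.9771

tanh(2.23) = (e^(2.23) - e^(-2.23))/(e^(2.23) + e^(-2.23)) = 0.9771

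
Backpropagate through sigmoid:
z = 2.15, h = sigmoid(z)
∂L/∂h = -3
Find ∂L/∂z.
∂L/∂z = -0.2803

σ(2.15) = 0.8957
σ'(2.15) = σ(2.15)(1 - σ(2.15)) = 0.8957 × 0.1043 = 0.09345
∂L/∂z = ∂L/∂h · σ'(z) = -3 × 0.09345 = -0.2803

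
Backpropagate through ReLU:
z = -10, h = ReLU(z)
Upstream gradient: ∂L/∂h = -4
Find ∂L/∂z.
∂L/∂z = 0

h = ReLU(-10) = 0
Since z < 0: ∂h/∂z = 0
∂L/∂z = ∂L/∂h · ∂h/∂z = -4 × 0 = 0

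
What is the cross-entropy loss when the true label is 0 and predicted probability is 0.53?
L = 0.755

L = -0·log(0.53) - 1·log(0.47) = -log(0.47) = 0.755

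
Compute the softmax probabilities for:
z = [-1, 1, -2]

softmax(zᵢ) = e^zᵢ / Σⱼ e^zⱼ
p = [0.1142, 0.8438, 0.042]

exp(z) = [0.3679, 2.718, 0.1353]
Sum = 3.221
p = [0.1142, 0.8438, 0.042]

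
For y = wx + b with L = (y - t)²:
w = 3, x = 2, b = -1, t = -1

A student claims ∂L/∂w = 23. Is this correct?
Incorrect

y = (3)(2) + -1 = 5
∂L/∂y = 2(y - t) = 2(5 - -1) = 12
∂y/∂w = x = 2
∂L/∂w = 12 × 2 = 24

Claimed value: 23
Incorrect: The correct gradient is 24.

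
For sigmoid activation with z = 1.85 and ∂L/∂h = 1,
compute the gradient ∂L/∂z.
∂L/∂z = 0.1174

σ(1.85) = 0.8641
σ'(1.85) = σ(1.85)(1 - σ(1.85)) = 0.8641 × 0.1359 = 0.1174
∂L/∂z = ∂L/∂h · σ'(z) = 1 × 0.1174 = 0.1174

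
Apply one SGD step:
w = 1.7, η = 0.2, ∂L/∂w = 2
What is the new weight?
w_new = 1.3

w_new = w - η·∂L/∂w = 1.7 - 0.2×(2) = 1.7 - (0.4) = 1.3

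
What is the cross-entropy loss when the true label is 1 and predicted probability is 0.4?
L = 0.9163

L = -1·log(0.4) - 0·log(0.6) = -log(0.4) = 0.9163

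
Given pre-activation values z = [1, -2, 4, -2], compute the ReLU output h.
h = [1, 0, 4, 0]

ReLU applied element-wise: max(0,1)=1, max(0,-2)=0, max(0,4)=4, max(0,-2)=0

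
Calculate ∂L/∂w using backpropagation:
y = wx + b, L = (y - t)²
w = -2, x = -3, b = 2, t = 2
∂L/∂w = -36

y = wx + b = (-2)(-3) + 2 = 8
∂L/∂y = 2(y - t) = 2(8 - 2) = 12
∂y/∂w = x = -3
∂L/∂w = ∂L/∂y · ∂y/∂w = 12 × -3 = -36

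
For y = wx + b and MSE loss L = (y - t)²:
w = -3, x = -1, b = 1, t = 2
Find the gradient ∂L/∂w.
∂L/∂w = -4

y = wx + b = (-3)(-1) + 1 = 4
∂L/∂y = 2(y - t) = 2(4 - 2) = 4
∂y/∂w = x = -1
∂L/∂w = ∂L/∂y · ∂y/∂w = 4 × -1 = -4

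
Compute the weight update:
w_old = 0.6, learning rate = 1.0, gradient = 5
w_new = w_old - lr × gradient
w_new = -4.4

w_new = w - η·∂L/∂w = 0.6 - 1.0×(5) = 0.6 - (5) = -4.4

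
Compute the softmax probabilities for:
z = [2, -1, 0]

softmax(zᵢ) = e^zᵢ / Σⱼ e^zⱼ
p = [0.8438, 0.042, 0.1142]

exp(z) = [7.389, 0.3679, 1]
Sum = 8.757
p = [0.8438, 0.042, 0.1142]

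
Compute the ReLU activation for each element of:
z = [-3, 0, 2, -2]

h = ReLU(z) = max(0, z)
h = [0, 0, 2, 0]

ReLU applied element-wise: max(0,-3)=0, max(0,0)=0, max(0,2)=2, max(0,-2)=0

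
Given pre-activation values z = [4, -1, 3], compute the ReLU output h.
h = [4, 0, 3]

ReLU applied element-wise: max(0,4)=4, max(0,-1)=0, max(0,3)=3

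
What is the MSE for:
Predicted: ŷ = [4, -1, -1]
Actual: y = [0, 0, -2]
MSE = 6

MSE = (1/3)((4-0)² + (-1-0)² + (-1--2)²) = (1/3)(16 + 1 + 1) = 6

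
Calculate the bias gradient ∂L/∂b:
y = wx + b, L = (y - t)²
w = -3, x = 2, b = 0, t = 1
∂L/∂b = -14

y = wx + b = (-3)(2) + 0 = -6
∂L/∂y = 2(y - t) = 2(-6 - 1) = -14
∂y/∂b = 1
∂L/∂b = ∂L/∂y · ∂y/∂b = -14 × 1 = -14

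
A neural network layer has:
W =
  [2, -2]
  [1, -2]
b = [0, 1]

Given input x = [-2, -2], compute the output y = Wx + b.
y = [0, 3]

Wx = [2×-2 + -2×-2, 1×-2 + -2×-2]
   = [0, 2]
y = Wx + b = [0 + 0, 2 + 1] = [0, 3]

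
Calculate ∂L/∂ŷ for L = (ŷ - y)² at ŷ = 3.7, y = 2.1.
∂L/∂ŷ = 3.2

∂L/∂ŷ = 2(ŷ - y) = 2(3.7 - 2.1) = 2(1.6) = 3.2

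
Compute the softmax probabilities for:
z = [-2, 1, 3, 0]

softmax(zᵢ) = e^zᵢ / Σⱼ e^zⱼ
p = [0.0057, 0.1135, 0.839, 0.0418]

exp(z) = [0.1353, 2.718, 20.09, 1]
Sum = 23.94
p = [0.0057, 0.1135, 0.839, 0.0418]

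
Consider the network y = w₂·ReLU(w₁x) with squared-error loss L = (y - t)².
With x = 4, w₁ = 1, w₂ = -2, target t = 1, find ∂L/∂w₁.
∂L/∂w₁ = 144

Forward pass:
z = w₁x = 1×4 = 4
h = ReLU(4) = 4
y = w₂h = -2×4 = -8

Backward pass:
∂L/∂y = 2(y - t) = 2(-8 - 1) = -18
∂y/∂h = w₂ = -2
∂h/∂z = 1 (ReLU derivative)
∂z/∂w₁ = x = 4

∂L/∂w₁ = -18 × -2 × 1 × 4 = 144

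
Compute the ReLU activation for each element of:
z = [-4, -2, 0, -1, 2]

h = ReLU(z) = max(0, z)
h = [0, 0, 0, 0, 2]

ReLU applied element-wise: max(0,-4)=0, max(0,-2)=0, max(0,0)=0, max(0,-1)=0, max(0,2)=2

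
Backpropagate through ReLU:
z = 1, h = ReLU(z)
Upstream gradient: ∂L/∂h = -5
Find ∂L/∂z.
∂L/∂z = -5

h = ReLU(1) = 1
Since z > 0: ∂h/∂z = 1
∂L/∂z = ∂L/∂h · ∂h/∂z = -5 × 1 = -5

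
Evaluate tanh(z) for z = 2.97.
0.9947

tanh(2.97) = (e^(2.97) - e^(-2.97))/(e^(2.97) + e^(-2.97)) = 0.9947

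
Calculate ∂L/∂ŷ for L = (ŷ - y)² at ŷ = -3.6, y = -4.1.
∂L/∂ŷ = 1.0

∂L/∂ŷ = 2(ŷ - y) = 2(-3.6 - -4.1) = 2(0.5) = 1.0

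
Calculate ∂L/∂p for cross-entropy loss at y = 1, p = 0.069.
∂L/∂p = -14.49

∂L/∂p = -y/p + (1-y)/(1-p) = -1/0.069 + 0 = -14.49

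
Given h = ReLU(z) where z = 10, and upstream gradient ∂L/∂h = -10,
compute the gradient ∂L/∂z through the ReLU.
∂L/∂z = -10

h = ReLU(10) = 10
Since z > 0: ∂h/∂z = 1
∂L/∂z = ∂L/∂h · ∂h/∂z = -10 × 1 = -10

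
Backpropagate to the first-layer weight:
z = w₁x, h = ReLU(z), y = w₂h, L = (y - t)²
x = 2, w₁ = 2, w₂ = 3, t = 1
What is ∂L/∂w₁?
∂L/∂w₁ = 132

Forward pass:
z = w₁x = 2×2 = 4
h = ReLU(4) = 4
y = w₂h = 3×4 = 12

Backward pass:
∂L/∂y = 2(y - t) = 2(12 - 1) = 22
∂y/∂h = w₂ = 3
∂h/∂z = 1 (ReLU derivative)
∂z/∂w₁ = x = 2

∂L/∂w₁ = 22 × 3 × 1 × 2 = 132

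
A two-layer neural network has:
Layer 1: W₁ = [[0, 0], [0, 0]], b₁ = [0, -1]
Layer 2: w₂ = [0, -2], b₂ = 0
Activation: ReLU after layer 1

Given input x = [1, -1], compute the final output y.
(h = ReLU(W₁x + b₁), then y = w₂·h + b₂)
y = 0

Layer 1 pre-activation: z₁ = [0, -1]
After ReLU: h = [0, 0]
Layer 2 output: y = 0×0 + -2×0 + 0 = 0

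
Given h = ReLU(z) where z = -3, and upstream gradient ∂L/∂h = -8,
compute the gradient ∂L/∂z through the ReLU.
∂L/∂z = 0

h = ReLU(-3) = 0
Since z < 0: ∂h/∂z = 0
∂L/∂z = ∂L/∂h · ∂h/∂z = -8 × 0 = 0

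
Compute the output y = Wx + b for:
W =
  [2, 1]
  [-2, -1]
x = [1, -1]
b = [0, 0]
y = [1, -1]

Wx = [2×1 + 1×-1, -2×1 + -1×-1]
   = [1, -1]
y = Wx + b = [1 + 0, -1 + 0] = [1, -1]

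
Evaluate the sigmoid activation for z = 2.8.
0.9427

sigmoid(2.8) = 1/(1 + e^(-2.8)) = 1/(1 + 0.06081) = 0.9427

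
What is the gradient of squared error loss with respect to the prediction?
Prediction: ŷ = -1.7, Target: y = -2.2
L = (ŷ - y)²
∂L/∂ŷ = 1.0

∂L/∂ŷ = 2(ŷ - y) = 2(-1.7 - -2.2) = 2(0.5) = 1.0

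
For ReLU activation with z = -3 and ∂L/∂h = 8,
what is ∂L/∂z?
∂L/∂z = 0

h = ReLU(-3) = 0
Since z < 0: ∂h/∂z = 0
∂L/∂z = ∂L/∂h · ∂h/∂z = 8 × 0 = 0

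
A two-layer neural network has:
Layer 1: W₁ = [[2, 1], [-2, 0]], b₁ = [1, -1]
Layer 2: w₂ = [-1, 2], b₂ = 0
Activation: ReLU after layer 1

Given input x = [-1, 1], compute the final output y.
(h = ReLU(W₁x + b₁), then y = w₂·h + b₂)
y = 2

Layer 1 pre-activation: z₁ = [0, 1]
After ReLU: h = [0, 1]
Layer 2 output: y = -1×0 + 2×1 + 0 = 2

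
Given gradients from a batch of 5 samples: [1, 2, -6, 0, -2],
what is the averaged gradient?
Average gradient = -1

Average = (1/5)(1 + 2 + -6 + 0 + -2) = -5/5 = -1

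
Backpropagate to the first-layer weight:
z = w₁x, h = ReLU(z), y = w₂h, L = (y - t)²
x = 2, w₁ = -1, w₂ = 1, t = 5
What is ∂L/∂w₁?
∂L/∂w₁ = 0

Forward pass:
z = w₁x = -1×2 = -2
h = ReLU(-2) = 0
y = w₂h = 1×0 = 0

Backward pass:
∂L/∂y = 2(y - t) = 2(0 - 5) = -10
∂y/∂h = w₂ = 1
∂h/∂z = 0 (ReLU derivative)
∂z/∂w₁ = x = 2

∂L/∂w₁ = -10 × 1 × 0 × 2 = 0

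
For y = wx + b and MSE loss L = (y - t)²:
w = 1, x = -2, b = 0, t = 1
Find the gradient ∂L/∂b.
∂L/∂b = -6

y = wx + b = (1)(-2) + 0 = -2
∂L/∂y = 2(y - t) = 2(-2 - 1) = -6
∂y/∂b = 1
∂L/∂b = ∂L/∂y · ∂y/∂b = -6 × 1 = -6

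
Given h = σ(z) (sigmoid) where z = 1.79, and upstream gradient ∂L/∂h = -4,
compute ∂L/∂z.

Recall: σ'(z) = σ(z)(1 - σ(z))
∂L/∂z = -0.4904

σ(1.79) = 0.8569
σ'(1.79) = σ(1.79)(1 - σ(1.79)) = 0.8569 × 0.1431 = 0.1226
∂L/∂z = ∂L/∂h · σ'(z) = -4 × 0.1226 = -0.4904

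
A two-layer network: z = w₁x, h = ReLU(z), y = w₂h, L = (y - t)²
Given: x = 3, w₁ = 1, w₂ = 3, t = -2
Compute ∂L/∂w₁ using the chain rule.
∂L/∂w₁ = 198

Forward pass:
z = w₁x = 1×3 = 3
h = ReLU(3) = 3
y = w₂h = 3×3 = 9

Backward pass:
∂L/∂y = 2(y - t) = 2(9 - -2) = 22
∂y/∂h = w₂ = 3
∂h/∂z = 1 (ReLU derivative)
∂z/∂w₁ = x = 3

∂L/∂w₁ = 22 × 3 × 1 × 3 = 198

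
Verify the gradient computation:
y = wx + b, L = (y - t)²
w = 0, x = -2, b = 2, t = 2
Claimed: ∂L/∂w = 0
Correct

y = (0)(-2) + 2 = 2
∂L/∂y = 2(y - t) = 2(2 - 2) = 0
∂y/∂w = x = -2
∂L/∂w = 0 × -2 = 0

Claimed value: 0
Correct: The correct gradient is 0.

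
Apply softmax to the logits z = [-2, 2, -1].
p = [0.0171, 0.9362, 0.0466]

exp(z) = [0.1353, 7.389, 0.3679]
Sum = 7.892
p = [0.0171, 0.9362, 0.0466]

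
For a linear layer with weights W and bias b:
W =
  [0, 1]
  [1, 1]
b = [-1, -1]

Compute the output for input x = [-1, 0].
y = [-1, -2]

Wx = [0×-1 + 1×0, 1×-1 + 1×0]
   = [0, -1]
y = Wx + b = [0 + -1, -1 + -1] = [-1, -2]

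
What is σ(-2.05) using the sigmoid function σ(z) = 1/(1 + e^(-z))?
0.1141

sigmoid(-2.05) = 1/(1 + e^(2.05)) = 1/(1 + 7.768) = 0.1141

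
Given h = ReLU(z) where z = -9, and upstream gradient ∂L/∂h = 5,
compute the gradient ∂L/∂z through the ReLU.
∂L/∂z = 0

h = ReLU(-9) = 0
Since z < 0: ∂h/∂z = 0
∂L/∂z = ∂L/∂h · ∂h/∂z = 5 × 0 = 0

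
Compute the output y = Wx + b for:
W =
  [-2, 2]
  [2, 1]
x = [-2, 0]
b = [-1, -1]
y = [3, -5]

Wx = [-2×-2 + 2×0, 2×-2 + 1×0]
   = [4, -4]
y = Wx + b = [4 + -1, -4 + -1] = [3, -5]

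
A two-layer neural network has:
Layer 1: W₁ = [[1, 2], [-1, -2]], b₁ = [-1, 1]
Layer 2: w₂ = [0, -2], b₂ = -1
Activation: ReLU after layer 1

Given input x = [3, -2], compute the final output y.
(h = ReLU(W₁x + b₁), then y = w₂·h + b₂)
y = -5

Layer 1 pre-activation: z₁ = [-2, 2]
After ReLU: h = [0, 2]
Layer 2 output: y = 0×0 + -2×2 + -1 = -5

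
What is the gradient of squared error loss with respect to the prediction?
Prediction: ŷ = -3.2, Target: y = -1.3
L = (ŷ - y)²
∂L/∂ŷ = -3.8

∂L/∂ŷ = 2(ŷ - y) = 2(-3.2 - -1.3) = 2(-1.9) = -3.8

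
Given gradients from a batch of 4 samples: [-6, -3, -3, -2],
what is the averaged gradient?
Average gradient = -3.5

Average = (1/4)(-6 + -3 + -3 + -2) = -14/4 = -3.5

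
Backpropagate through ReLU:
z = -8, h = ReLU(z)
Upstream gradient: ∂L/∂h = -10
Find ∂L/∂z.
∂L/∂z = 0

h = ReLU(-8) = 0
Since z < 0: ∂h/∂z = 0
∂L/∂z = ∂L/∂h · ∂h/∂z = -10 × 0 = 0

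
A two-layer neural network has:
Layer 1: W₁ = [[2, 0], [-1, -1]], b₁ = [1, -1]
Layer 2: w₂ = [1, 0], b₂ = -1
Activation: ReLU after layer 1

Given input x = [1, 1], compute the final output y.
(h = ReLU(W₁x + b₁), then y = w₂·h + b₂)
y = 2

Layer 1 pre-activation: z₁ = [3, -3]
After ReLU: h = [3, 0]
Layer 2 output: y = 1×3 + 0×0 + -1 = 2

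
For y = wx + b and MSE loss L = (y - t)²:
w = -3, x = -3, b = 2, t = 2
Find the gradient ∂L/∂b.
∂L/∂b = 18

y = wx + b = (-3)(-3) + 2 = 11
∂L/∂y = 2(y - t) = 2(11 - 2) = 18
∂y/∂b = 1
∂L/∂b = ∂L/∂y · ∂y/∂b = 18 × 1 = 18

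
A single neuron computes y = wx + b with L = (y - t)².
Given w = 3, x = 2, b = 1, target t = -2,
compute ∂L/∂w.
∂L/∂w = 36

y = wx + b = (3)(2) + 1 = 7
∂L/∂y = 2(y - t) = 2(7 - -2) = 18
∂y/∂w = x = 2
∂L/∂w = ∂L/∂y · ∂y/∂w = 18 × 2 = 36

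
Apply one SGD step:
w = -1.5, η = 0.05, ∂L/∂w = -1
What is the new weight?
w_new = -1.45

w_new = w - η·∂L/∂w = -1.5 - 0.05×(-1) = -1.5 - (-0.05) = -1.45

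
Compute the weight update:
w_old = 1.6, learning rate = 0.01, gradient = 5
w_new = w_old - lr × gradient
w_new = 1.55

w_new = w - η·∂L/∂w = 1.6 - 0.01×(5) = 1.6 - (0.05) = 1.55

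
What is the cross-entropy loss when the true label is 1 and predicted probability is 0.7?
L = 0.3567

L = -1·log(0.7) - 0·log(0.3) = -log(0.7) = 0.3567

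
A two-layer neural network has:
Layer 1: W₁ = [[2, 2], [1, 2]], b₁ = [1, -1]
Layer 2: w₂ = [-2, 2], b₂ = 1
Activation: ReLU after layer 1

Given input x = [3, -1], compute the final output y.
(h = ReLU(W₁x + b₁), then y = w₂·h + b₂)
y = -9

Layer 1 pre-activation: z₁ = [5, 0]
After ReLU: h = [5, 0]
Layer 2 output: y = -2×5 + 2×0 + 1 = -9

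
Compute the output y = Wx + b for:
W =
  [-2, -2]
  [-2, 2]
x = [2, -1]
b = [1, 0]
y = [-1, -6]

Wx = [-2×2 + -2×-1, -2×2 + 2×-1]
   = [-2, -6]
y = Wx + b = [-2 + 1, -6 + 0] = [-1, -6]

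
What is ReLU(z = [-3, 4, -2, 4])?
h = [0, 4, 0, 4]

ReLU applied element-wise: max(0,-3)=0, max(0,4)=4, max(0,-2)=0, max(0,4)=4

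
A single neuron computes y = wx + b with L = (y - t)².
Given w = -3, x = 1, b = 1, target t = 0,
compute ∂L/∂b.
∂L/∂b = -4

y = wx + b = (-3)(1) + 1 = -2
∂L/∂y = 2(y - t) = 2(-2 - 0) = -4
∂y/∂b = 1
∂L/∂b = ∂L/∂y · ∂y/∂b = -4 × 1 = -4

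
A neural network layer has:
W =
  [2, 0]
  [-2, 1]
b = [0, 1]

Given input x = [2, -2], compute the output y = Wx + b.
y = [4, -5]

Wx = [2×2 + 0×-2, -2×2 + 1×-2]
   = [4, -6]
y = Wx + b = [4 + 0, -6 + 1] = [4, -5]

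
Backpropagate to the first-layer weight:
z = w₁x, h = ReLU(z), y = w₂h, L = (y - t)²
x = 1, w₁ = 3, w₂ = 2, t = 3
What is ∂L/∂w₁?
∂L/∂w₁ = 12

Forward pass:
z = w₁x = 3×1 = 3
h = ReLU(3) = 3
y = w₂h = 2×3 = 6

Backward pass:
∂L/∂y = 2(y - t) = 2(6 - 3) = 6
∂y/∂h = w₂ = 2
∂h/∂z = 1 (ReLU derivative)
∂z/∂w₁ = x = 1

∂L/∂w₁ = 6 × 2 × 1 × 1 = 12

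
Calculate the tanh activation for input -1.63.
-0.9261

tanh(-1.63) = (e^(-1.63) - e^(1.63))/(e^(-1.63) + e^(1.63)) = -0.9261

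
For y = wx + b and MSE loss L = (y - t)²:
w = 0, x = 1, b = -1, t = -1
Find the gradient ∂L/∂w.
∂L/∂w = 0

y = wx + b = (0)(1) + -1 = -1
∂L/∂y = 2(y - t) = 2(-1 - -1) = 0
∂y/∂w = x = 1
∂L/∂w = ∂L/∂y · ∂y/∂w = 0 × 1 = 0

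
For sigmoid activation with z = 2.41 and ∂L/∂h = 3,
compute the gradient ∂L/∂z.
∂L/∂z = 0.2269

σ(2.41) = 0.9176
σ'(2.41) = σ(2.41)(1 - σ(2.41)) = 0.9176 × 0.08241 = 0.07562
∂L/∂z = ∂L/∂h · σ'(z) = 3 × 0.07562 = 0.2269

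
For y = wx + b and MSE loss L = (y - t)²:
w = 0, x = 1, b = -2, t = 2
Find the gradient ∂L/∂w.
∂L/∂w = -8

y = wx + b = (0)(1) + -2 = -2
∂L/∂y = 2(y - t) = 2(-2 - 2) = -8
∂y/∂w = x = 1
∂L/∂w = ∂L/∂y · ∂y/∂w = -8 × 1 = -8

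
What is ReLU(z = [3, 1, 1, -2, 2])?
h = [3, 1, 1, 0, 2]

ReLU applied element-wise: max(0,3)=3, max(0,1)=1, max(0,1)=1, max(0,-2)=0, max(0,2)=2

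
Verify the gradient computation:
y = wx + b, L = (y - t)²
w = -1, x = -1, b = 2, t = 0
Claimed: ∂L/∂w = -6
Correct

y = (-1)(-1) + 2 = 3
∂L/∂y = 2(y - t) = 2(3 - 0) = 6
∂y/∂w = x = -1
∂L/∂w = 6 × -1 = -6

Claimed value: -6
Correct: The correct gradient is -6.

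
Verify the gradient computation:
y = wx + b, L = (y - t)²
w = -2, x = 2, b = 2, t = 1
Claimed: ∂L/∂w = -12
Correct

y = (-2)(2) + 2 = -2
∂L/∂y = 2(y - t) = 2(-2 - 1) = -6
∂y/∂w = x = 2
∂L/∂w = -6 × 2 = -12

Claimed value: -12
Correct: The correct gradient is -12.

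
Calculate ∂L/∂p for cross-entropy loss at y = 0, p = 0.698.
∂L/∂p = 3.311

∂L/∂p = -y/p + (1-y)/(1-p) = 0 + 1/0.302 = 3.311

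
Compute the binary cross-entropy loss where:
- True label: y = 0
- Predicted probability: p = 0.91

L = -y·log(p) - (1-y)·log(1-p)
L = 2.408

L = -0·log(0.91) - 1·log(0.09) = -log(0.09) = 2.408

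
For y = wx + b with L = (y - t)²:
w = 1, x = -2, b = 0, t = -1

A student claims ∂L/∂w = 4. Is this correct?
Correct

y = (1)(-2) + 0 = -2
∂L/∂y = 2(y - t) = 2(-2 - -1) = -2
∂y/∂w = x = -2
∂L/∂w = -2 × -2 = 4

Claimed value: 4
Correct: The correct gradient is 4.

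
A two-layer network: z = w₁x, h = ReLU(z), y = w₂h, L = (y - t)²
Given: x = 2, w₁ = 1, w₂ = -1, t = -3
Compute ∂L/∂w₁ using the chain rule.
∂L/∂w₁ = -4

Forward pass:
z = w₁x = 1×2 = 2
h = ReLU(2) = 2
y = w₂h = -1×2 = -2

Backward pass:
∂L/∂y = 2(y - t) = 2(-2 - -3) = 2
∂y/∂h = w₂ = -1
∂h/∂z = 1 (ReLU derivative)
∂z/∂w₁ = x = 2

∂L/∂w₁ = 2 × -1 × 1 × 2 = -4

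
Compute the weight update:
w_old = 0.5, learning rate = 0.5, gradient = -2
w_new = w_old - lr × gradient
w_new = 1.5

w_new = w - η·∂L/∂w = 0.5 - 0.5×(-2) = 0.5 - (-1) = 1.5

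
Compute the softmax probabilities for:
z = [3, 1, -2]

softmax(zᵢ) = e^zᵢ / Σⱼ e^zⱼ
p = [0.8756, 0.1185, 0.0059]

exp(z) = [20.09, 2.718, 0.1353]
Sum = 22.94
p = [0.8756, 0.1185, 0.0059]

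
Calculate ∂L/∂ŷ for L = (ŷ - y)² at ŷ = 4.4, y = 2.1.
∂L/∂ŷ = 4.6

∂L/∂ŷ = 2(ŷ - y) = 2(4.4 - 2.1) = 2(2.3) = 4.6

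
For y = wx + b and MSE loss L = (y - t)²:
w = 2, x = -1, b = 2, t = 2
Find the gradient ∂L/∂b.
∂L/∂b = -4

y = wx + b = (2)(-1) + 2 = 0
∂L/∂y = 2(y - t) = 2(0 - 2) = -4
∂y/∂b = 1
∂L/∂b = ∂L/∂y · ∂y/∂b = -4 × 1 = -4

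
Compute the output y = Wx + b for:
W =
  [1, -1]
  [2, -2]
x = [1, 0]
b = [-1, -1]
y = [0, 1]

Wx = [1×1 + -1×0, 2×1 + -2×0]
   = [1, 2]
y = Wx + b = [1 + -1, 2 + -1] = [0, 1]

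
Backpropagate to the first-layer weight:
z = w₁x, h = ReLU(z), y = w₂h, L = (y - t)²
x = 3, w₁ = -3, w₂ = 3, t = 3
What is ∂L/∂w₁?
∂L/∂w₁ = 0

Forward pass:
z = w₁x = -3×3 = -9
h = ReLU(-9) = 0
y = w₂h = 3×0 = 0

Backward pass:
∂L/∂y = 2(y - t) = 2(0 - 3) = -6
∂y/∂h = w₂ = 3
∂h/∂z = 0 (ReLU derivative)
∂z/∂w₁ = x = 3

∂L/∂w₁ = -6 × 3 × 0 × 3 = 0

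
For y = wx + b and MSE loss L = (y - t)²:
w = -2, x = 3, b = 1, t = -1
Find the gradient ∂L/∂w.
∂L/∂w = -24

y = wx + b = (-2)(3) + 1 = -5
∂L/∂y = 2(y - t) = 2(-5 - -1) = -8
∂y/∂w = x = 3
∂L/∂w = ∂L/∂y · ∂y/∂w = -8 × 3 = -24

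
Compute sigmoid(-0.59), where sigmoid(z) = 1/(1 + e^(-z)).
0.3566

sigmoid(-0.59) = 1/(1 + e^(0.59)) = 1/(1 + 1.804) = 0.3566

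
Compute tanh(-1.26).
-0.8511

tanh(-1.26) = (e^(-1.26) - e^(1.26))/(e^(-1.26) + e^(1.26)) = -0.8511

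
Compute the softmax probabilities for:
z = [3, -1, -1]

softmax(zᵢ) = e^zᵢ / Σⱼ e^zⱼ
p = [0.9647, 0.0177, 0.0177]

exp(z) = [20.09, 0.3679, 0.3679]
Sum = 20.82
p = [0.9647, 0.0177, 0.0177]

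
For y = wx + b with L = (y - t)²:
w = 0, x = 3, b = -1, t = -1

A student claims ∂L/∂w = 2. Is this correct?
Incorrect

y = (0)(3) + -1 = -1
∂L/∂y = 2(y - t) = 2(-1 - -1) = 0
∂y/∂w = x = 3
∂L/∂w = 0 × 3 = 0

Claimed value: 2
Incorrect: The correct gradient is 0.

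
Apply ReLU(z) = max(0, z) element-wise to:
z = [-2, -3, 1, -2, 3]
h = [0, 0, 1, 0, 3]

ReLU applied element-wise: max(0,-2)=0, max(0,-3)=0, max(0,1)=1, max(0,-2)=0, max(0,3)=3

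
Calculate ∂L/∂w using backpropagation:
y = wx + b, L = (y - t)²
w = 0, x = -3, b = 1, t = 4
∂L/∂w = 18

y = wx + b = (0)(-3) + 1 = 1
∂L/∂y = 2(y - t) = 2(1 - 4) = -6
∂y/∂w = x = -3
∂L/∂w = ∂L/∂y · ∂y/∂w = -6 × -3 = 18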